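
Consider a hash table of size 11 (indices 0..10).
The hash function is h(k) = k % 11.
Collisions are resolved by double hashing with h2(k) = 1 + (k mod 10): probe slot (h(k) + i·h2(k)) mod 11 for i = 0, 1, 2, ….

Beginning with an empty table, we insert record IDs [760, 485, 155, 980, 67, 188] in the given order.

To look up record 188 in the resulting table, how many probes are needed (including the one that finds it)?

760 hashes to 1; slot 1 is free => place at 1.
485 hashes to 1, h2=6; 1 taken => place at 7.
155 hashes to 1, h2=6; 1,7 taken => place at 2.
980 hashes to 1, h2=1; 1,2 taken => place at 3.
67 hashes to 1, h2=8; 1 taken => place at 9.
188 hashes to 1, h2=9; 1 taken => place at 10.
Table: [., 760, 155, 980, ., ., ., 485, ., 67, 188]
Lookup 188: h=1, h2=9, probe 1,10 → found at 10.

2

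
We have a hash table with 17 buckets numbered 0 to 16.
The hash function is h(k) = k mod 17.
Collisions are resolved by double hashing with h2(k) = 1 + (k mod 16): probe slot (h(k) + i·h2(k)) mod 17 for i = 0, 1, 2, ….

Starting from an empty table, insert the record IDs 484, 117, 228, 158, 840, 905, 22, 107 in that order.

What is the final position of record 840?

484: h=8 → slot 8
117: h=15 → slot 15
228: h=7 → slot 7
158: h=5 → slot 5
840: h=7, h2=9, probe 7,16 → slot 16
905: h=4 → slot 4
22: h=5, h2=7, probe 5,12 → slot 12
107: h=5, h2=12, probe 5,0 → slot 0
Table: [107, -, -, -, 905, 158, -, 228, 484, -, -, -, 22, -, -, 117, 840]

16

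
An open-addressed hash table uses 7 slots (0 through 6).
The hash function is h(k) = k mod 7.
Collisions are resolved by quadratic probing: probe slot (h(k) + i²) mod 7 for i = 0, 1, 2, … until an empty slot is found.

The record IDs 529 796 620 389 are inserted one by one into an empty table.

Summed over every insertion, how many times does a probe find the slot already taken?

Insert 529: h=4, slot 4 empty → index 4.
Insert 796: h=5, slot 5 empty → index 5.
Insert 620: h=4, slots 4,5 occupied → index 1.
Insert 389: h=4, slots 4,5,1 occupied → index 6.
Table: [-, 620, -, -, 529, 796, 389]

5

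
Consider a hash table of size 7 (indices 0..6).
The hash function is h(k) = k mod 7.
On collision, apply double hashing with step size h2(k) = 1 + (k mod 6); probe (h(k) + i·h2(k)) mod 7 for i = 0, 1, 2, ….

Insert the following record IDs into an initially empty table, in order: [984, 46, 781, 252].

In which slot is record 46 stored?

2

984: h=4 → slot 4
46: h=4, h2=5, probe 4,2 → slot 2
781: h=4, h2=2, probe 4,6 → slot 6
252: h=0 → slot 0
Table: [252, ., 46, ., 984, ., 781]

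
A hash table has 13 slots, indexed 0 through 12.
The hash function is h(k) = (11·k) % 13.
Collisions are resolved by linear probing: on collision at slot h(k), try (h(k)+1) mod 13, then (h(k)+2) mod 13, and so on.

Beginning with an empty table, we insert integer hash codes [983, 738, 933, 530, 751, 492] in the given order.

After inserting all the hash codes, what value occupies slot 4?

492

983 hashes to 10; slot 10 is free => place at 10.
738 hashes to 6; slot 6 is free => place at 6.
933 hashes to 6; 6 taken => place at 7.
530 hashes to 6; 6,7 taken => place at 8.
751 hashes to 6; 6,7,8 taken => place at 9.
492 hashes to 4; slot 4 is free => place at 4.
Table: [_, _, _, _, 492, _, 738, 933, 530, 751, 983, _, _]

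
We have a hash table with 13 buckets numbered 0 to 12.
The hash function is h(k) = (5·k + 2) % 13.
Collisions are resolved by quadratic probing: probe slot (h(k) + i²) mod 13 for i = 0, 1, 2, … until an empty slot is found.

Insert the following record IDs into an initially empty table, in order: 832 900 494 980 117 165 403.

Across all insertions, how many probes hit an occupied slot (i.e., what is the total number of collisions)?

Insert 832: h=2, slot 2 empty -> index 2.
Insert 900: h=4, slot 4 empty -> index 4.
Insert 494: h=2, slot 2 occupied -> index 3.
Insert 980: h=1, slot 1 empty -> index 1.
Insert 117: h=2, slots 2,3 occupied -> index 6.
Insert 165: h=8, slot 8 empty -> index 8.
Insert 403: h=2, slots 2,3,6 occupied -> index 11.
Table: [-, 980, 832, 494, 900, -, 117, -, 165, -, -, 403, -]

6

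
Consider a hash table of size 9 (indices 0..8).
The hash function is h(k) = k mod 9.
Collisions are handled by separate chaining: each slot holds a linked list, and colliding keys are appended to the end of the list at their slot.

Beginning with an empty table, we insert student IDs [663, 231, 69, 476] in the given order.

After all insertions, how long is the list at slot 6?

663 → bucket 6
231 → bucket 6 (collision)
69 → bucket 6 (collision)
476 → bucket 8
Final buckets:
0: ∅
1: ∅
2: ∅
3: ∅
4: ∅
5: ∅
6: 663 -> 231 -> 69
7: ∅
8: 476

3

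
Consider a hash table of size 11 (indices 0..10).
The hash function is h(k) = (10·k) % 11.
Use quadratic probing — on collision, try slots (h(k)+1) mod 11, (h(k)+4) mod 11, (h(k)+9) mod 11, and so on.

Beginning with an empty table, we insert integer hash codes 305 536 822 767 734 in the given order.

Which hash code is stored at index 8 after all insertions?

305 hashes to 3; slot 3 is free -> place at 3.
536 hashes to 3; 3 taken -> place at 4.
822 hashes to 3; 3,4 taken -> place at 7.
767 hashes to 3; 3,4,7 taken -> place at 1.
734 hashes to 3; 3,4,7,1 taken -> place at 8.
Table: [—, 767, —, 305, 536, —, —, 822, 734, —, —]

734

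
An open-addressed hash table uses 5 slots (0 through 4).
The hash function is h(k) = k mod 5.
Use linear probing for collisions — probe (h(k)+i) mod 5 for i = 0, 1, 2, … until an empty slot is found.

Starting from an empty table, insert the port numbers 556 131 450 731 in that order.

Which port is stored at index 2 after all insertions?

Insert 556: h=1, slot 1 empty -> index 1.
Insert 131: h=1, slot 1 occupied -> index 2.
Insert 450: h=0, slot 0 empty -> index 0.
Insert 731: h=1, slots 1,2 occupied -> index 3.
Table: [450, 556, 131, 731, -]

131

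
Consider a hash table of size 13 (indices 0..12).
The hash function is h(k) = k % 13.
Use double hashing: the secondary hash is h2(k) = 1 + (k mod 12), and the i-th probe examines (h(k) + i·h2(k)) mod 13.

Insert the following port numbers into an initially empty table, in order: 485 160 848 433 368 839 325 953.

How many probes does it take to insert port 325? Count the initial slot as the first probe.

Insert 485: h=4, slot 4 empty => index 4.
Insert 160: h=4, h2=5, slot 4 occupied => index 9.
Insert 848: h=3, slot 3 empty => index 3.
Insert 433: h=4, h2=2, slot 4 occupied => index 6.
Insert 368: h=4, h2=9, slot 4 occupied => index 0.
Insert 839: h=7, slot 7 empty => index 7.
Insert 325: h=0, h2=2, slot 0 occupied => index 2.
Insert 953: h=4, h2=6, slot 4 occupied => index 10.
Table: [368, -, 325, 848, 485, -, 433, 839, -, 160, 953, -, -]

2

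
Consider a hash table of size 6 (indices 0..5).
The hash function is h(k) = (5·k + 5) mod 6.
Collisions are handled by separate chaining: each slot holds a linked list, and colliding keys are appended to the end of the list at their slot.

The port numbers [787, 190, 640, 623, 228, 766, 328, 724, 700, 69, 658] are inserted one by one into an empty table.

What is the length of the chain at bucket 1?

Insert 787: h=4, bucket 4 empty -> new chain.
Insert 190: h=1, bucket 1 empty -> new chain.
Insert 640: h=1, bucket 1 nonempty -> append to chain.
Insert 623: h=0, bucket 0 empty -> new chain.
Insert 228: h=5, bucket 5 empty -> new chain.
Insert 766: h=1, bucket 1 nonempty -> append to chain.
Insert 328: h=1, bucket 1 nonempty -> append to chain.
Insert 724: h=1, bucket 1 nonempty -> append to chain.
Insert 700: h=1, bucket 1 nonempty -> append to chain.
Insert 69: h=2, bucket 2 empty -> new chain.
Insert 658: h=1, bucket 1 nonempty -> append to chain.
Final buckets:
0: 623
1: 190 -> 640 -> 766 -> 328 -> 724 -> 700 -> 658
2: 69
3: ∅
4: 787
5: 228

7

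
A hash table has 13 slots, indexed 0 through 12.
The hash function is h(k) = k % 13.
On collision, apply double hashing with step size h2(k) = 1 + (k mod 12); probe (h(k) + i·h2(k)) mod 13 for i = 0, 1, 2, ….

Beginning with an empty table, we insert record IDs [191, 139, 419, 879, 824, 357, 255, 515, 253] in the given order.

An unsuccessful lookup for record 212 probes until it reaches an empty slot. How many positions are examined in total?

2

Insert 191: h=9, slot 9 empty -> index 9.
Insert 139: h=9, h2=8, slot 9 occupied -> index 4.
Insert 419: h=3, slot 3 empty -> index 3.
Insert 879: h=8, slot 8 empty -> index 8.
Insert 824: h=5, slot 5 empty -> index 5.
Insert 357: h=6, slot 6 empty -> index 6.
Insert 255: h=8, h2=4, slot 8 occupied -> index 12.
Insert 515: h=8, h2=12, slot 8 occupied -> index 7.
Insert 253: h=6, h2=2, slots 6,8 occupied -> index 10.
Table: [—, —, —, 419, 139, 824, 357, 515, 879, 191, 253, —, 255]
Lookup 212: h=4, h2=9, probe 4,0 → slot 0 empty, not found.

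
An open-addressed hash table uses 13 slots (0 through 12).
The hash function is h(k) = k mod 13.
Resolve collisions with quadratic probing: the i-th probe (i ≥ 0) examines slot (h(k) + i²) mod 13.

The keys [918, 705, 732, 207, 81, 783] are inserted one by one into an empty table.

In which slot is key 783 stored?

6

918 hashes to 8; slot 8 is free => place at 8.
705 hashes to 3; slot 3 is free => place at 3.
732 hashes to 4; slot 4 is free => place at 4.
207 hashes to 12; slot 12 is free => place at 12.
81 hashes to 3; 3,4 taken => place at 7.
783 hashes to 3; 3,4,7,12 taken => place at 6.
Table: [∅, ∅, ∅, 705, 732, ∅, 783, 81, 918, ∅, ∅, ∅, 207]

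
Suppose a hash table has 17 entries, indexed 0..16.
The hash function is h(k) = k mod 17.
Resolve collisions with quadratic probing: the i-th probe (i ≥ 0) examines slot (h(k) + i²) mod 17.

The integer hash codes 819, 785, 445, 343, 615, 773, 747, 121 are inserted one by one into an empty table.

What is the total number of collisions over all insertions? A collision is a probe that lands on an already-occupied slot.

819: h=3 => slot 3
785: h=3, probe 3,4 => slot 4
445: h=3, probe 3,4,7 => slot 7
343: h=3, probe 3,4,7,12 => slot 12
615: h=3, probe 3,4,7,12,2 => slot 2
773: h=8 => slot 8
747: h=16 => slot 16
121: h=2, probe 2,3,6 => slot 6
Table: [∅, ∅, 615, 819, 785, ∅, 121, 445, 773, ∅, ∅, ∅, 343, ∅, ∅, ∅, 747]

12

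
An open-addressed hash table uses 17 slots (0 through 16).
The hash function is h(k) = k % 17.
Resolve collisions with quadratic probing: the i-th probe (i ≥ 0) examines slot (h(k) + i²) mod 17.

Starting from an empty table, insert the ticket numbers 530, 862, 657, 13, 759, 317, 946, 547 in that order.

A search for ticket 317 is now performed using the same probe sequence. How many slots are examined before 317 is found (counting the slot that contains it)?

Insert 530: h=3, slot 3 empty => index 3.
Insert 862: h=12, slot 12 empty => index 12.
Insert 657: h=11, slot 11 empty => index 11.
Insert 13: h=13, slot 13 empty => index 13.
Insert 759: h=11, slots 11,12 occupied => index 15.
Insert 317: h=11, slots 11,12,15,3 occupied => index 10.
Insert 946: h=11, slots 11,12,15,3,10 occupied => index 2.
Insert 547: h=3, slot 3 occupied => index 4.
Table: [_, _, 946, 530, 547, _, _, _, _, _, 317, 657, 862, 13, _, 759, _]
Lookup 317: h=11, probe 11,12,15,3,10 → found at 10.

5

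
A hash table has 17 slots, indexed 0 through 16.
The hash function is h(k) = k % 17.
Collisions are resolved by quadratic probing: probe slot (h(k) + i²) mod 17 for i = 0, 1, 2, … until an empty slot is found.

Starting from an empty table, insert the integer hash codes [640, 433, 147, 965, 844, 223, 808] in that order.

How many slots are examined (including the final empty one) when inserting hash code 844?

3

640: h=11 → slot 11
433: h=8 → slot 8
147: h=11, probe 11,12 → slot 12
965: h=13 → slot 13
844: h=11, probe 11,12,15 → slot 15
223: h=2 → slot 2
808: h=9 → slot 9
Table: [∅, ∅, 223, ∅, ∅, ∅, ∅, ∅, 433, 808, ∅, 640, 147, 965, ∅, 844, ∅]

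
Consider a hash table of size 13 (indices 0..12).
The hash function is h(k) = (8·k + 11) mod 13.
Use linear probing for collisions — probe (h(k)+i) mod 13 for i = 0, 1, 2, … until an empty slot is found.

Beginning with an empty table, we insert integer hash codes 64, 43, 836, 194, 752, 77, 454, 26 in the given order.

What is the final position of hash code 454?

Insert 64: h=3, slot 3 empty => index 3.
Insert 43: h=4, slot 4 empty => index 4.
Insert 836: h=4, slot 4 occupied => index 5.
Insert 194: h=3, slots 3,4,5 occupied => index 6.
Insert 752: h=8, slot 8 empty => index 8.
Insert 77: h=3, slots 3,4,5,6 occupied => index 7.
Insert 454: h=3, slots 3,4,5,6,7,8 occupied => index 9.
Insert 26: h=11, slot 11 empty => index 11.
Table: [., ., ., 64, 43, 836, 194, 77, 752, 454, ., 26, .]

9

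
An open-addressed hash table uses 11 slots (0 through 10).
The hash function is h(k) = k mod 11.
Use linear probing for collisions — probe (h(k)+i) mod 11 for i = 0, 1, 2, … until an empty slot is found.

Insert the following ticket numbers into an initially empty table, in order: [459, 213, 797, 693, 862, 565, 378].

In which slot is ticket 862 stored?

459: h=8 => slot 8
213: h=4 => slot 4
797: h=5 => slot 5
693: h=0 => slot 0
862: h=4, probe 4,5,6 => slot 6
565: h=4, probe 4,5,6,7 => slot 7
378: h=4, probe 4,5,6,7,8,9 => slot 9
Table: [693, -, -, -, 213, 797, 862, 565, 459, 378, -]

6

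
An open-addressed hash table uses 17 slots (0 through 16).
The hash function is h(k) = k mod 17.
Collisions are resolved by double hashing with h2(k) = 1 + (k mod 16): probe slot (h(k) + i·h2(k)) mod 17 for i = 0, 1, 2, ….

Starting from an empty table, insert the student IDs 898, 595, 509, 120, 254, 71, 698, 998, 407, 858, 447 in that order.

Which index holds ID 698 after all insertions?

898: h=14 => slot 14
595: h=0 => slot 0
509: h=16 => slot 16
120: h=1 => slot 1
254: h=16, h2=15, probe 16,14,12 => slot 12
71: h=3 => slot 3
698: h=1, h2=11, probe 1,12,6 => slot 6
998: h=12, h2=7, probe 12,2 => slot 2
407: h=16, h2=8, probe 16,7 => slot 7
858: h=8 => slot 8
447: h=5 => slot 5
Table: [595, 120, 998, 71, ., 447, 698, 407, 858, ., ., ., 254, ., 898, ., 509]

6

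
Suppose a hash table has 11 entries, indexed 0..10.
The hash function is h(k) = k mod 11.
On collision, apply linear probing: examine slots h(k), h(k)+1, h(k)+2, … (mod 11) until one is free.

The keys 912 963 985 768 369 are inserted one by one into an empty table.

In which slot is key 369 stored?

8

912 hashes to 10; slot 10 is free => place at 10.
963 hashes to 6; slot 6 is free => place at 6.
985 hashes to 6; 6 taken => place at 7.
768 hashes to 9; slot 9 is free => place at 9.
369 hashes to 6; 6,7 taken => place at 8.
Table: [-, -, -, -, -, -, 963, 985, 369, 768, 912]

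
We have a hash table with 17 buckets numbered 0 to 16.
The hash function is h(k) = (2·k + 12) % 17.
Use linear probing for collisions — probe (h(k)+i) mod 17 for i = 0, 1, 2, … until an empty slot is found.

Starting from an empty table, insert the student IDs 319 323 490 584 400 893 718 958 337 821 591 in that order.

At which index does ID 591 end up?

10

Insert 319: h=4, slot 4 empty => index 4.
Insert 323: h=12, slot 12 empty => index 12.
Insert 490: h=6, slot 6 empty => index 6.
Insert 584: h=7, slot 7 empty => index 7.
Insert 400: h=13, slot 13 empty => index 13.
Insert 893: h=13, slot 13 occupied => index 14.
Insert 718: h=3, slot 3 empty => index 3.
Insert 958: h=7, slot 7 occupied => index 8.
Insert 337: h=6, slots 6,7,8 occupied => index 9.
Insert 821: h=5, slot 5 empty => index 5.
Insert 591: h=4, slots 4,5,6,7,8,9 occupied => index 10.
Table: [., ., ., 718, 319, 821, 490, 584, 958, 337, 591, ., 323, 400, 893, ., .]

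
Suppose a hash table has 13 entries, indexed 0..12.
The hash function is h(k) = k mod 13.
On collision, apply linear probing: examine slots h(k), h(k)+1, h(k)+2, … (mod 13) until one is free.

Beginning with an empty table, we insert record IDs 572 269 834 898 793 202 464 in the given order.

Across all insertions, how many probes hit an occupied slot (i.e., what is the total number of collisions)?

Insert 572: h=0, slot 0 empty → index 0.
Insert 269: h=9, slot 9 empty → index 9.
Insert 834: h=2, slot 2 empty → index 2.
Insert 898: h=1, slot 1 empty → index 1.
Insert 793: h=0, slots 0,1,2 occupied → index 3.
Insert 202: h=7, slot 7 empty → index 7.
Insert 464: h=9, slot 9 occupied → index 10.
Table: [572, 898, 834, 793, ∅, ∅, ∅, 202, ∅, 269, 464, ∅, ∅]

4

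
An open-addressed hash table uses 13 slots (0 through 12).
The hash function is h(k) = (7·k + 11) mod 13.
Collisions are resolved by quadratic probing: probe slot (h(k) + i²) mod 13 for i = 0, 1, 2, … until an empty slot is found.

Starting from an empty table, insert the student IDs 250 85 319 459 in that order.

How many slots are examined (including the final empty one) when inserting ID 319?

Insert 250: h=6, slot 6 empty -> index 6.
Insert 85: h=8, slot 8 empty -> index 8.
Insert 319: h=8, slot 8 occupied -> index 9.
Insert 459: h=0, slot 0 empty -> index 0.
Table: [459, ∅, ∅, ∅, ∅, ∅, 250, ∅, 85, 319, ∅, ∅, ∅]

2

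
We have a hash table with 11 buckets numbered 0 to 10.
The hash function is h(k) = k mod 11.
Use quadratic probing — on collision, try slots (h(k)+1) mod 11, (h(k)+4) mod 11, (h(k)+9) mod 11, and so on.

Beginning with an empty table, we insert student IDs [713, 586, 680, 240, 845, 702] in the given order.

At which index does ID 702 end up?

713 hashes to 9; slot 9 is free => place at 9.
586 hashes to 3; slot 3 is free => place at 3.
680 hashes to 9; 9 taken => place at 10.
240 hashes to 9; 9,10 taken => place at 2.
845 hashes to 9; 9,10,2 taken => place at 7.
702 hashes to 9; 9,10,2,7,3 taken => place at 1.
Table: [-, 702, 240, 586, -, -, -, 845, -, 713, 680]

1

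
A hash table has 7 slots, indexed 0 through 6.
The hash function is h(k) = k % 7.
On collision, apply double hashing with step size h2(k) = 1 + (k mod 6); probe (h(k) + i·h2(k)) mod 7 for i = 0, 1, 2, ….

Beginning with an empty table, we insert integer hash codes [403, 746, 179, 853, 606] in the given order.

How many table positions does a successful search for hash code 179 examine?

2

Insert 403: h=4, slot 4 empty => index 4.
Insert 746: h=4, h2=3, slot 4 occupied => index 0.
Insert 179: h=4, h2=6, slot 4 occupied => index 3.
Insert 853: h=6, slot 6 empty => index 6.
Insert 606: h=4, h2=1, slot 4 occupied => index 5.
Table: [746, —, —, 179, 403, 606, 853]
Lookup 179: h=4, h2=6, probe 4,3 → found at 3.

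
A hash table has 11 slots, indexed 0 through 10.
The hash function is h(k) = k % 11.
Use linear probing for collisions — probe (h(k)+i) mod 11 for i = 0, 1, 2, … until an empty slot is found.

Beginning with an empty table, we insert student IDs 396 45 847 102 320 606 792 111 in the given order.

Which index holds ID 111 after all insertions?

396 hashes to 0; slot 0 is free → place at 0.
45 hashes to 1; slot 1 is free → place at 1.
847 hashes to 0; 0,1 taken → place at 2.
102 hashes to 3; slot 3 is free → place at 3.
320 hashes to 1; 1,2,3 taken → place at 4.
606 hashes to 1; 1,2,3,4 taken → place at 5.
792 hashes to 0; 0,1,2,3,4,5 taken → place at 6.
111 hashes to 1; 1,2,3,4,5,6 taken → place at 7.
Table: [396, 45, 847, 102, 320, 606, 792, 111, -, -, -]

7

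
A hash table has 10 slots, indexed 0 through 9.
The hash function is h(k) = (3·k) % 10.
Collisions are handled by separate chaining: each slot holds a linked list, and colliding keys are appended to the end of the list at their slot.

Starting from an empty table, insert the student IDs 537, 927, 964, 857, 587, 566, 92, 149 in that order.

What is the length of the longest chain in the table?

4

Insert 537: h=1, bucket 1 empty -> new chain.
Insert 927: h=1, bucket 1 nonempty -> append to chain.
Insert 964: h=2, bucket 2 empty -> new chain.
Insert 857: h=1, bucket 1 nonempty -> append to chain.
Insert 587: h=1, bucket 1 nonempty -> append to chain.
Insert 566: h=8, bucket 8 empty -> new chain.
Insert 92: h=6, bucket 6 empty -> new chain.
Insert 149: h=7, bucket 7 empty -> new chain.
Final buckets:
0: ∅
1: 537 -> 927 -> 857 -> 587
2: 964
3: ∅
4: ∅
5: ∅
6: 92
7: 149
8: 566
9: ∅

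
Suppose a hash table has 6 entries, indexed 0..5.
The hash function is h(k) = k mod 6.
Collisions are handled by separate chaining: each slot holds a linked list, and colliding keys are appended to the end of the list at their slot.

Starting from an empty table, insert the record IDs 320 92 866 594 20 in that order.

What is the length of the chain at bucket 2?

320 -> bucket 2
92 -> bucket 2 (collision)
866 -> bucket 2 (collision)
594 -> bucket 0
20 -> bucket 2 (collision)
Final buckets:
0: 594
1: .
2: 320 -> 92 -> 866 -> 20
3: .
4: .
5: .

4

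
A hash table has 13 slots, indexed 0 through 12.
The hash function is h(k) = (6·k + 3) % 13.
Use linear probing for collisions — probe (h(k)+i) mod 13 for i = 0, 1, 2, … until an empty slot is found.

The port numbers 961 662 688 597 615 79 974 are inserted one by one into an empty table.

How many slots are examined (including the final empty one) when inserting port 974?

6

Insert 961: h=10, slot 10 empty => index 10.
Insert 662: h=10, slot 10 occupied => index 11.
Insert 688: h=10, slots 10,11 occupied => index 12.
Insert 597: h=10, slots 10,11,12 occupied => index 0.
Insert 615: h=1, slot 1 empty => index 1.
Insert 79: h=9, slot 9 empty => index 9.
Insert 974: h=10, slots 10,11,12,0,1 occupied => index 2.
Table: [597, 615, 974, -, -, -, -, -, -, 79, 961, 662, 688]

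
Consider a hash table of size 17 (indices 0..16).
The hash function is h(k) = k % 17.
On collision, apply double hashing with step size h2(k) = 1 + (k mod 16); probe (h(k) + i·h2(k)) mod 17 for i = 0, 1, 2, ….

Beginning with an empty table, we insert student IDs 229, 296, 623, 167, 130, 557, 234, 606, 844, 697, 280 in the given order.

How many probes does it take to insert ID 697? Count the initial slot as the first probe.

229 hashes to 8; slot 8 is free → place at 8.
296 hashes to 7; slot 7 is free → place at 7.
623 hashes to 11; slot 11 is free → place at 11.
167 hashes to 14; slot 14 is free → place at 14.
130 hashes to 11, h2=3; 11,14 taken → place at 0.
557 hashes to 13; slot 13 is free → place at 13.
234 hashes to 13, h2=11; 13,7 taken → place at 1.
606 hashes to 11, h2=15; 11 taken → place at 9.
844 hashes to 11, h2=13; 11,7 taken → place at 3.
697 hashes to 0, h2=10; 0 taken → place at 10.
280 hashes to 8, h2=9; 8,0,9,1,10 taken → place at 2.
Table: [130, 234, 280, 844, _, _, _, 296, 229, 606, 697, 623, _, 557, 167, _, _]

2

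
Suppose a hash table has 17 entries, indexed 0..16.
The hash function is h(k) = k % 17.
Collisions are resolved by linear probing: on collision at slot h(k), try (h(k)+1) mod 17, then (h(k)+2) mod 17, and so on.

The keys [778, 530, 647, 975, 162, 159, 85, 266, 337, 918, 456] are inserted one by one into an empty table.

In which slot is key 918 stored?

Insert 778: h=13, slot 13 empty -> index 13.
Insert 530: h=3, slot 3 empty -> index 3.
Insert 647: h=1, slot 1 empty -> index 1.
Insert 975: h=6, slot 6 empty -> index 6.
Insert 162: h=9, slot 9 empty -> index 9.
Insert 159: h=6, slot 6 occupied -> index 7.
Insert 85: h=0, slot 0 empty -> index 0.
Insert 266: h=11, slot 11 empty -> index 11.
Insert 337: h=14, slot 14 empty -> index 14.
Insert 918: h=0, slots 0,1 occupied -> index 2.
Insert 456: h=14, slot 14 occupied -> index 15.
Table: [85, 647, 918, 530, ∅, ∅, 975, 159, ∅, 162, ∅, 266, ∅, 778, 337, 456, ∅]

2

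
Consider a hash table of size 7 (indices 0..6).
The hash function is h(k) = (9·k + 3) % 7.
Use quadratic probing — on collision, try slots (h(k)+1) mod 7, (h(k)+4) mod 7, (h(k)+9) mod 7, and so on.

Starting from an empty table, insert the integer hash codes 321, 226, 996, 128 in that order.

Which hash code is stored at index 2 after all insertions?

321 hashes to 1; slot 1 is free → place at 1.
226 hashes to 0; slot 0 is free → place at 0.
996 hashes to 0; 0,1 taken → place at 4.
128 hashes to 0; 0,1,4 taken → place at 2.
Table: [226, 321, 128, _, 996, _, _]

128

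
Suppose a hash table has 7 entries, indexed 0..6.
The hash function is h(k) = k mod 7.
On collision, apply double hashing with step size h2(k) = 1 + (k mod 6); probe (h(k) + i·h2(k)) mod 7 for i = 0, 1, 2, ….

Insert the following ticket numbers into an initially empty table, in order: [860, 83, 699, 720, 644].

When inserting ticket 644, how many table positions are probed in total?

4

860 hashes to 6; slot 6 is free → place at 6.
83 hashes to 6, h2=6; 6 taken → place at 5.
699 hashes to 6, h2=4; 6 taken → place at 3.
720 hashes to 6, h2=1; 6 taken → place at 0.
644 hashes to 0, h2=3; 0,3,6 taken → place at 2.
Table: [720, -, 644, 699, -, 83, 860]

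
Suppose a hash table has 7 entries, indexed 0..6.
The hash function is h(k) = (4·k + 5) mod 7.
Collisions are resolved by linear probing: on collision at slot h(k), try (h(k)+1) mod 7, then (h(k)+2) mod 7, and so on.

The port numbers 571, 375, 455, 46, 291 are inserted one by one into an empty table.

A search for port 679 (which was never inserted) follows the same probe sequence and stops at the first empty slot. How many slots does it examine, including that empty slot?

2

571: h=0 -> slot 0
375: h=0, probe 0,1 -> slot 1
455: h=5 -> slot 5
46: h=0, probe 0,1,2 -> slot 2
291: h=0, probe 0,1,2,3 -> slot 3
Table: [571, 375, 46, 291, —, 455, —]
Lookup 679: h=5, probe 5,6 → slot 6 empty, not found.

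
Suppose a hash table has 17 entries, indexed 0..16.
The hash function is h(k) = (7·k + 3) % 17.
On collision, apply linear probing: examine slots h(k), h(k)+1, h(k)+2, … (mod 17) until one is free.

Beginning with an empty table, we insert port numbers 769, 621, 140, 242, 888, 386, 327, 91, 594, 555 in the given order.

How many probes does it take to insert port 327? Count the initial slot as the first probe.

Insert 769: h=14, slot 14 empty -> index 14.
Insert 621: h=15, slot 15 empty -> index 15.
Insert 140: h=14, slots 14,15 occupied -> index 16.
Insert 242: h=14, slots 14,15,16 occupied -> index 0.
Insert 888: h=14, slots 14,15,16,0 occupied -> index 1.
Insert 386: h=2, slot 2 empty -> index 2.
Insert 327: h=14, slots 14,15,16,0,1,2 occupied -> index 3.
Insert 91: h=11, slot 11 empty -> index 11.
Insert 594: h=13, slot 13 empty -> index 13.
Insert 555: h=12, slot 12 empty -> index 12.
Table: [242, 888, 386, 327, ., ., ., ., ., ., ., 91, 555, 594, 769, 621, 140]

7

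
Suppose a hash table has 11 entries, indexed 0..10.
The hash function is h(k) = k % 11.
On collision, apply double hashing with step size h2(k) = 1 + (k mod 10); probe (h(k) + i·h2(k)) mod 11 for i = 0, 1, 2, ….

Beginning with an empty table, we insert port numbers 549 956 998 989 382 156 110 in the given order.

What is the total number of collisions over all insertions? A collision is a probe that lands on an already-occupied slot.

549 hashes to 10; slot 10 is free => place at 10.
956 hashes to 10, h2=7; 10 taken => place at 6.
998 hashes to 8; slot 8 is free => place at 8.
989 hashes to 10, h2=10; 10 taken => place at 9.
382 hashes to 8, h2=3; 8 taken => place at 0.
156 hashes to 2; slot 2 is free => place at 2.
110 hashes to 0, h2=1; 0 taken => place at 1.
Table: [382, 110, 156, _, _, _, 956, _, 998, 989, 549]

4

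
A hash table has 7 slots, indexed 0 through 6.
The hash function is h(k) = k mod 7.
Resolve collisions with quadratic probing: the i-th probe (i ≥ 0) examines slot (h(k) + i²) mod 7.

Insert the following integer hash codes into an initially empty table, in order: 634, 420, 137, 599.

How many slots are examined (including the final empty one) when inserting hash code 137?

Insert 634: h=4, slot 4 empty -> index 4.
Insert 420: h=0, slot 0 empty -> index 0.
Insert 137: h=4, slot 4 occupied -> index 5.
Insert 599: h=4, slots 4,5 occupied -> index 1.
Table: [420, 599, _, _, 634, 137, _]

2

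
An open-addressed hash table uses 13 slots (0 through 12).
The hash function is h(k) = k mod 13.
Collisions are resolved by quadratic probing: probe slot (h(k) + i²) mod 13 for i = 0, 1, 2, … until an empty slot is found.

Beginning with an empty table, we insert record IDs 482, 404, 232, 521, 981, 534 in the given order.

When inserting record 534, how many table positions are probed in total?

482 hashes to 1; slot 1 is free => place at 1.
404 hashes to 1; 1 taken => place at 2.
232 hashes to 11; slot 11 is free => place at 11.
521 hashes to 1; 1,2 taken => place at 5.
981 hashes to 6; slot 6 is free => place at 6.
534 hashes to 1; 1,2,5 taken => place at 10.
Table: [_, 482, 404, _, _, 521, 981, _, _, _, 534, 232, _]

4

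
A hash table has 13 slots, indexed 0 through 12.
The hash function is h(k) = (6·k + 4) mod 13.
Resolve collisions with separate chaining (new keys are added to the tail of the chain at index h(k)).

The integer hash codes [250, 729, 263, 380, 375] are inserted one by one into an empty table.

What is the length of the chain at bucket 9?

Insert 250: h=9, bucket 9 empty → new chain.
Insert 729: h=10, bucket 10 empty → new chain.
Insert 263: h=9, bucket 9 nonempty → append to chain.
Insert 380: h=9, bucket 9 nonempty → append to chain.
Insert 375: h=5, bucket 5 empty → new chain.
Final buckets:
0: ∅
1: ∅
2: ∅
3: ∅
4: ∅
5: 375
6: ∅
7: ∅
8: ∅
9: 250 -> 263 -> 380
10: 729
11: ∅
12: ∅

3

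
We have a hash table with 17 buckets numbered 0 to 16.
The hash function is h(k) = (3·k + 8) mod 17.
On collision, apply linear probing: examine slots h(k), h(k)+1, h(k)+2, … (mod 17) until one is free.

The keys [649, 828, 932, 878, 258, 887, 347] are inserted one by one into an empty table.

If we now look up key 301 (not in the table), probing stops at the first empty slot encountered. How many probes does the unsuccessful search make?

2

649: h=0 => slot 0
828: h=10 => slot 10
932: h=16 => slot 16
878: h=7 => slot 7
258: h=0, probe 0,1 => slot 1
887: h=0, probe 0,1,2 => slot 2
347: h=12 => slot 12
Table: [649, 258, 887, _, _, _, _, 878, _, _, 828, _, 347, _, _, _, 932]
Lookup 301: h=10, probe 10,11 → slot 11 empty, not found.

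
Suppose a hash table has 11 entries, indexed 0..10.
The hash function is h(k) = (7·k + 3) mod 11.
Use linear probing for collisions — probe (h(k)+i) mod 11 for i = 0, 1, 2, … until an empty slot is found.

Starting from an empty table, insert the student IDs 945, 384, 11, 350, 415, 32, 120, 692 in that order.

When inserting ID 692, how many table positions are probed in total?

945: h=7 => slot 7
384: h=7, probe 7,8 => slot 8
11: h=3 => slot 3
350: h=0 => slot 0
415: h=4 => slot 4
32: h=7, probe 7,8,9 => slot 9
120: h=7, probe 7,8,9,10 => slot 10
692: h=7, probe 7,8,9,10,0,1 => slot 1
Table: [350, 692, —, 11, 415, —, —, 945, 384, 32, 120]

6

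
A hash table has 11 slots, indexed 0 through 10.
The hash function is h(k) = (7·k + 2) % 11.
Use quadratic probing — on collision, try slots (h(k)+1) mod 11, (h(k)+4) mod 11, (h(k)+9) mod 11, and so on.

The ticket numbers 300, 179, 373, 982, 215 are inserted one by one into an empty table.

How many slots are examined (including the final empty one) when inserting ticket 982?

3

300: h=1 -> slot 1
179: h=1, probe 1,2 -> slot 2
373: h=6 -> slot 6
982: h=1, probe 1,2,5 -> slot 5
215: h=0 -> slot 0
Table: [215, 300, 179, —, —, 982, 373, —, —, —, —]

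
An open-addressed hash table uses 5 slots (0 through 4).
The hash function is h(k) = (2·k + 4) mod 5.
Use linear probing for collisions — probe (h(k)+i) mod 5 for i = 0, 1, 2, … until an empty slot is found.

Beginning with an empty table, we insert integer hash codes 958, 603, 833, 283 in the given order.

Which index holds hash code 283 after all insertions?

958: h=0 => slot 0
603: h=0, probe 0,1 => slot 1
833: h=0, probe 0,1,2 => slot 2
283: h=0, probe 0,1,2,3 => slot 3
Table: [958, 603, 833, 283, .]

3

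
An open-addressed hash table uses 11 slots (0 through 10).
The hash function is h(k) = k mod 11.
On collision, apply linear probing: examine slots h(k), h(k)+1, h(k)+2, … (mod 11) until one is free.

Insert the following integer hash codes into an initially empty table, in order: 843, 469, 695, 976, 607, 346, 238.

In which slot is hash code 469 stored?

843 hashes to 7; slot 7 is free => place at 7.
469 hashes to 7; 7 taken => place at 8.
695 hashes to 2; slot 2 is free => place at 2.
976 hashes to 8; 8 taken => place at 9.
607 hashes to 2; 2 taken => place at 3.
346 hashes to 5; slot 5 is free => place at 5.
238 hashes to 7; 7,8,9 taken => place at 10.
Table: [-, -, 695, 607, -, 346, -, 843, 469, 976, 238]

8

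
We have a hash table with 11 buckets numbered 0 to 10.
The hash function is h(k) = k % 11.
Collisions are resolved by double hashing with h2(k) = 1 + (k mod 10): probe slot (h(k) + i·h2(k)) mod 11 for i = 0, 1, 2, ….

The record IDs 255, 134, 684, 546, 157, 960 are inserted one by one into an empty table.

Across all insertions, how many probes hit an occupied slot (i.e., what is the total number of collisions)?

255: h=2 => slot 2
134: h=2, h2=5, probe 2,7 => slot 7
684: h=2, h2=5, probe 2,7,1 => slot 1
546: h=7, h2=7, probe 7,3 => slot 3
157: h=3, h2=8, probe 3,0 => slot 0
960: h=3, h2=1, probe 3,4 => slot 4
Table: [157, 684, 255, 546, 960, —, —, 134, —, —, —]

6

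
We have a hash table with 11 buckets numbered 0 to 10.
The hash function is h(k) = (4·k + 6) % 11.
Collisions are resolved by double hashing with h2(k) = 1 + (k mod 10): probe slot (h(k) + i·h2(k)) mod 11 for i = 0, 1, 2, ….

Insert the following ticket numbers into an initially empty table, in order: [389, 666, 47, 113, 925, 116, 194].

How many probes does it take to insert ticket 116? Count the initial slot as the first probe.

Insert 389: h=0, slot 0 empty => index 0.
Insert 666: h=8, slot 8 empty => index 8.
Insert 47: h=7, slot 7 empty => index 7.
Insert 113: h=7, h2=4, slots 7,0 occupied => index 4.
Insert 925: h=10, slot 10 empty => index 10.
Insert 116: h=8, h2=7, slots 8,4,0,7 occupied => index 3.
Insert 194: h=1, slot 1 empty => index 1.
Table: [389, 194, ., 116, 113, ., ., 47, 666, ., 925]

5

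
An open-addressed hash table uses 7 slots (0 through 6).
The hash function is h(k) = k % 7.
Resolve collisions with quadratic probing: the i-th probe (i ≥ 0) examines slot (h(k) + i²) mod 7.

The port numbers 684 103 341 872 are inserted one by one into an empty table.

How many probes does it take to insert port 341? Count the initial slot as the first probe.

684: h=5 => slot 5
103: h=5, probe 5,6 => slot 6
341: h=5, probe 5,6,2 => slot 2
872: h=4 => slot 4
Table: [_, _, 341, _, 872, 684, 103]

3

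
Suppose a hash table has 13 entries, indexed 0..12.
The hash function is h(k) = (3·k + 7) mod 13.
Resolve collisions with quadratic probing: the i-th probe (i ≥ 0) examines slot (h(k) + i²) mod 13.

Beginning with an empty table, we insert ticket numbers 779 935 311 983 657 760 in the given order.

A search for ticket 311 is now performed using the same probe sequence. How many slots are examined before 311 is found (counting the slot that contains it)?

3

779: h=4 -> slot 4
935: h=4, probe 4,5 -> slot 5
311: h=4, probe 4,5,8 -> slot 8
983: h=5, probe 5,6 -> slot 6
657: h=2 -> slot 2
760: h=12 -> slot 12
Table: [., ., 657, ., 779, 935, 983, ., 311, ., ., ., 760]
Lookup 311: h=4, probe 4,5,8 → found at 8.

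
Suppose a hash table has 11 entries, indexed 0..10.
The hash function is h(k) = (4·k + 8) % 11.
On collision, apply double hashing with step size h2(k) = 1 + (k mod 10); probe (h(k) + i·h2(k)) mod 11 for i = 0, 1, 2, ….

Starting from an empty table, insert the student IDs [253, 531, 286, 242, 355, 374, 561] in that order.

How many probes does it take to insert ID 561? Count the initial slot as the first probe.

253: h=8 => slot 8
531: h=9 => slot 9
286: h=8, h2=7, probe 8,4 => slot 4
242: h=8, h2=3, probe 8,0 => slot 0
355: h=9, h2=6, probe 9,4,10 => slot 10
374: h=8, h2=5, probe 8,2 => slot 2
561: h=8, h2=2, probe 8,10,1 => slot 1
Table: [242, 561, 374, ∅, 286, ∅, ∅, ∅, 253, 531, 355]

3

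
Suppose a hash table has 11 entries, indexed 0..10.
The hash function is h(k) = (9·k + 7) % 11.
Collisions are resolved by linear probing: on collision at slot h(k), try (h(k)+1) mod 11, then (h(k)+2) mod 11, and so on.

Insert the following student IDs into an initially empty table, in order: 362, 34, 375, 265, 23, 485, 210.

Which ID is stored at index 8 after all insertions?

362 hashes to 9; slot 9 is free -> place at 9.
34 hashes to 5; slot 5 is free -> place at 5.
375 hashes to 5; 5 taken -> place at 6.
265 hashes to 5; 5,6 taken -> place at 7.
23 hashes to 5; 5,6,7 taken -> place at 8.
485 hashes to 5; 5,6,7,8,9 taken -> place at 10.
210 hashes to 5; 5,6,7,8,9,10 taken -> place at 0.
Table: [210, _, _, _, _, 34, 375, 265, 23, 362, 485]

23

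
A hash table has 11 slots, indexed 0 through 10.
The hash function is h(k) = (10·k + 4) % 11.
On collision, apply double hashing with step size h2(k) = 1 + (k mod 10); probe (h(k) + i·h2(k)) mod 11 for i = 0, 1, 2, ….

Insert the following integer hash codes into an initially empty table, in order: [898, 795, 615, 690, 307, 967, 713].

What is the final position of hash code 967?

Insert 898: h=8, slot 8 empty => index 8.
Insert 795: h=1, slot 1 empty => index 1.
Insert 615: h=5, slot 5 empty => index 5.
Insert 690: h=7, slot 7 empty => index 7.
Insert 307: h=5, h2=8, slot 5 occupied => index 2.
Insert 967: h=5, h2=8, slots 5,2 occupied => index 10.
Insert 713: h=6, slot 6 empty => index 6.
Table: [∅, 795, 307, ∅, ∅, 615, 713, 690, 898, ∅, 967]

10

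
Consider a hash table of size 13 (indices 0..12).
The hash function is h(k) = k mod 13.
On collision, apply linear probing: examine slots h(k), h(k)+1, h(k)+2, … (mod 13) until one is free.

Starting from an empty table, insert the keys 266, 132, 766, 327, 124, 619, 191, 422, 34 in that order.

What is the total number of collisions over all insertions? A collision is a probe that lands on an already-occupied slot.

266 hashes to 6; slot 6 is free → place at 6.
132 hashes to 2; slot 2 is free → place at 2.
766 hashes to 12; slot 12 is free → place at 12.
327 hashes to 2; 2 taken → place at 3.
124 hashes to 7; slot 7 is free → place at 7.
619 hashes to 8; slot 8 is free → place at 8.
191 hashes to 9; slot 9 is free → place at 9.
422 hashes to 6; 6,7,8,9 taken → place at 10.
34 hashes to 8; 8,9,10 taken → place at 11.
Table: [-, -, 132, 327, -, -, 266, 124, 619, 191, 422, 34, 766]

8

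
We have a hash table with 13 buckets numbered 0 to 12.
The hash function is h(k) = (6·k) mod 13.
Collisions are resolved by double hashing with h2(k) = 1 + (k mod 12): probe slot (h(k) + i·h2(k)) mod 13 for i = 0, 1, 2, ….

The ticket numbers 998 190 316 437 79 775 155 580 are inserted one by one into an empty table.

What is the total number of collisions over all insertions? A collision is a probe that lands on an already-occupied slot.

Insert 998: h=8, slot 8 empty → index 8.
Insert 190: h=9, slot 9 empty → index 9.
Insert 316: h=11, slot 11 empty → index 11.
Insert 437: h=9, h2=6, slot 9 occupied → index 2.
Insert 79: h=6, slot 6 empty → index 6.
Insert 775: h=9, h2=8, slot 9 occupied → index 4.
Insert 155: h=7, slot 7 empty → index 7.
Insert 580: h=9, h2=5, slot 9 occupied → index 1.
Table: [., 580, 437, ., 775, ., 79, 155, 998, 190, ., 316, .]

3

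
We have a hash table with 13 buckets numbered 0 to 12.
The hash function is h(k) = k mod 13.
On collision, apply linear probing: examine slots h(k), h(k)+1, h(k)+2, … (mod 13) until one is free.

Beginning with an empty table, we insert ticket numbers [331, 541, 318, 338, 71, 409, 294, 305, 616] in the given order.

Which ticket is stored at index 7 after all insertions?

318

Insert 331: h=6, slot 6 empty → index 6.
Insert 541: h=8, slot 8 empty → index 8.
Insert 318: h=6, slot 6 occupied → index 7.
Insert 338: h=0, slot 0 empty → index 0.
Insert 71: h=6, slots 6,7,8 occupied → index 9.
Insert 409: h=6, slots 6,7,8,9 occupied → index 10.
Insert 294: h=8, slots 8,9,10 occupied → index 11.
Insert 305: h=6, slots 6,7,8,9,10,11 occupied → index 12.
Insert 616: h=5, slot 5 empty → index 5.
Table: [338, ∅, ∅, ∅, ∅, 616, 331, 318, 541, 71, 409, 294, 305]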